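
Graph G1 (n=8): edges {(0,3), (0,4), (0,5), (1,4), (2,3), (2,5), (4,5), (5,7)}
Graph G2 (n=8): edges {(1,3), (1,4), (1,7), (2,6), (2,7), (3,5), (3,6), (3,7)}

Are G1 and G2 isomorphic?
Yes, isomorphic

The graphs are isomorphic.
One valid mapping φ: V(G1) → V(G2): 0→7, 1→4, 2→6, 3→2, 4→1, 5→3, 6→0, 7→5

Verify φ preserves adjacency — for each edge of G1, its image is an edge of G2:
  (0,3) → (φ(0),φ(3)) = (2,7) ∈ E(G2) ✓
  (0,4) → (φ(0),φ(4)) = (1,7) ∈ E(G2) ✓
  (0,5) → (φ(0),φ(5)) = (3,7) ∈ E(G2) ✓
  (1,4) → (φ(1),φ(4)) = (1,4) ∈ E(G2) ✓
  (2,3) → (φ(2),φ(3)) = (2,6) ∈ E(G2) ✓
  (2,5) → (φ(2),φ(5)) = (3,6) ∈ E(G2) ✓
  (4,5) → (φ(4),φ(5)) = (1,3) ∈ E(G2) ✓
  (5,7) → (φ(5),φ(7)) = (3,5) ∈ E(G2) ✓
All 8 edges of G1 map to edges of G2, and |E(G1)| = |E(G2)| = 8, so φ is a bijection on edges as well as vertices. Hence G1 ≅ G2.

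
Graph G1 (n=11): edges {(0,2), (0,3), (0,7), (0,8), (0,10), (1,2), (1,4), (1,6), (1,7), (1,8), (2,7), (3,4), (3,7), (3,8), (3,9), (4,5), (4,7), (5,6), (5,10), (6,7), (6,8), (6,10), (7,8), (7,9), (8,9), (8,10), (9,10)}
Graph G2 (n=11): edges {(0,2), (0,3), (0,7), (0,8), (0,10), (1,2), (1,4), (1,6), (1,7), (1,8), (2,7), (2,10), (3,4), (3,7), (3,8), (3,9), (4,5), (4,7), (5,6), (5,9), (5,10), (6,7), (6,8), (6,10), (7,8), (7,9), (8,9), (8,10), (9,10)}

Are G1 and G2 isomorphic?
No, not isomorphic

The graphs are NOT isomorphic.

Counting edges: G1 has 27 edge(s); G2 has 29 edge(s).
Edge count is an isomorphism invariant (a bijection on vertices induces a bijection on edges), so differing edge counts rule out isomorphism.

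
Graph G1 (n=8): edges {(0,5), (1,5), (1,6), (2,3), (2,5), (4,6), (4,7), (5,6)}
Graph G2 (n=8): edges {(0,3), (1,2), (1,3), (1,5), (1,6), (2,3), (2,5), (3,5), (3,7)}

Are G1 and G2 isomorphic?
No, not isomorphic

The graphs are NOT isomorphic.

Connected components of G1: 1 component(s) with vertex sets [[0, 1, 2, 3, 4, 5, 6, 7]], sizes [8].
Connected components of G2: 2 component(s) with vertex sets [[4], [0, 1, 2, 3, 5, 6, 7]], sizes [1, 7].
The number of connected components (and the multiset of component sizes) is an isomorphism invariant — an isomorphism maps each component of G1 bijectively onto a component of G2. Since G1 has 1 component(s) and G2 has 2, they cannot be isomorphic.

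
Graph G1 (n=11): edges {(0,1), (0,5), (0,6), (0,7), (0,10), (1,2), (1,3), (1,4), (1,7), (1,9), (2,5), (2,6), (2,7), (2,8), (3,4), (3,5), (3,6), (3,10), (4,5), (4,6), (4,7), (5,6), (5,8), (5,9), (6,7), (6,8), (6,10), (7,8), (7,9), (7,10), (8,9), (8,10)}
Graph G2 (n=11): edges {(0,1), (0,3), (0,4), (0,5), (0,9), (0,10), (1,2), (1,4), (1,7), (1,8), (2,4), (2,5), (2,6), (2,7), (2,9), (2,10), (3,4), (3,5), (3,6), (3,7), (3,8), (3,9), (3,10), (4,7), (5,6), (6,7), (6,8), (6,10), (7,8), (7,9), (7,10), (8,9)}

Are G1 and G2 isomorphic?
Yes, isomorphic

The graphs are isomorphic.
One valid mapping φ: V(G1) → V(G2): 0→9, 1→0, 2→10, 3→1, 4→4, 5→2, 6→7, 7→3, 8→6, 9→5, 10→8

Verify φ preserves adjacency — for each edge of G1, its image is an edge of G2:
  (0,1) → (φ(0),φ(1)) = (0,9) ∈ E(G2) ✓
  (0,5) → (φ(0),φ(5)) = (2,9) ∈ E(G2) ✓
  (0,6) → (φ(0),φ(6)) = (7,9) ∈ E(G2) ✓
  (0,7) → (φ(0),φ(7)) = (3,9) ∈ E(G2) ✓
  (0,10) → (φ(0),φ(10)) = (8,9) ∈ E(G2) ✓
  (1,2) → (φ(1),φ(2)) = (0,10) ∈ E(G2) ✓
  (1,3) → (φ(1),φ(3)) = (0,1) ∈ E(G2) ✓
  (1,4) → (φ(1),φ(4)) = (0,4) ∈ E(G2) ✓
  (1,7) → (φ(1),φ(7)) = (0,3) ∈ E(G2) ✓
  (1,9) → (φ(1),φ(9)) = (0,5) ∈ E(G2) ✓
  (2,5) → (φ(2),φ(5)) = (2,10) ∈ E(G2) ✓
  (2,6) → (φ(2),φ(6)) = (7,10) ∈ E(G2) ✓
  (2,7) → (φ(2),φ(7)) = (3,10) ∈ E(G2) ✓
  (2,8) → (φ(2),φ(8)) = (6,10) ∈ E(G2) ✓
  (3,4) → (φ(3),φ(4)) = (1,4) ∈ E(G2) ✓
  (3,5) → (φ(3),φ(5)) = (1,2) ∈ E(G2) ✓
  (3,6) → (φ(3),φ(6)) = (1,7) ∈ E(G2) ✓
  (3,10) → (φ(3),φ(10)) = (1,8) ∈ E(G2) ✓
  (4,5) → (φ(4),φ(5)) = (2,4) ∈ E(G2) ✓
  (4,6) → (φ(4),φ(6)) = (4,7) ∈ E(G2) ✓
  (4,7) → (φ(4),φ(7)) = (3,4) ∈ E(G2) ✓
  (5,6) → (φ(5),φ(6)) = (2,7) ∈ E(G2) ✓
  (5,8) → (φ(5),φ(8)) = (2,6) ∈ E(G2) ✓
  (5,9) → (φ(5),φ(9)) = (2,5) ∈ E(G2) ✓
  (6,7) → (φ(6),φ(7)) = (3,7) ∈ E(G2) ✓
  (6,8) → (φ(6),φ(8)) = (6,7) ∈ E(G2) ✓
  (6,10) → (φ(6),φ(10)) = (7,8) ∈ E(G2) ✓
  (7,8) → (φ(7),φ(8)) = (3,6) ∈ E(G2) ✓
  (7,9) → (φ(7),φ(9)) = (3,5) ∈ E(G2) ✓
  (7,10) → (φ(7),φ(10)) = (3,8) ∈ E(G2) ✓
  (8,9) → (φ(8),φ(9)) = (5,6) ∈ E(G2) ✓
  (8,10) → (φ(8),φ(10)) = (6,8) ∈ E(G2) ✓
All 32 edges of G1 map to edges of G2, and |E(G1)| = |E(G2)| = 32, so φ is a bijection on edges as well as vertices. Hence G1 ≅ G2.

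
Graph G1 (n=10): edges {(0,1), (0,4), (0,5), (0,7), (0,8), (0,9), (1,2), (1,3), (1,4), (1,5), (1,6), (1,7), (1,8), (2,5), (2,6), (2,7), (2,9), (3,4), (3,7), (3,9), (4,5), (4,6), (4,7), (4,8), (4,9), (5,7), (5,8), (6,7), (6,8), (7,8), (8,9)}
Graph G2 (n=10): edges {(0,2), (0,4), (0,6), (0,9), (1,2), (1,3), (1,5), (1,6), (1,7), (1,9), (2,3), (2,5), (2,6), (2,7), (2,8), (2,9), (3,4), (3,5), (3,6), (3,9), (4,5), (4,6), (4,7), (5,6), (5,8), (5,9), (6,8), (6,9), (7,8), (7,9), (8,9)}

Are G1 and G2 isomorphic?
Yes, isomorphic

The graphs are isomorphic.
One valid mapping φ: V(G1) → V(G2): 0→3, 1→2, 2→7, 3→0, 4→6, 5→1, 6→8, 7→9, 8→5, 9→4

Verify φ preserves adjacency — for each edge of G1, its image is an edge of G2:
  (0,1) → (φ(0),φ(1)) = (2,3) ∈ E(G2) ✓
  (0,4) → (φ(0),φ(4)) = (3,6) ∈ E(G2) ✓
  (0,5) → (φ(0),φ(5)) = (1,3) ∈ E(G2) ✓
  (0,7) → (φ(0),φ(7)) = (3,9) ∈ E(G2) ✓
  (0,8) → (φ(0),φ(8)) = (3,5) ∈ E(G2) ✓
  (0,9) → (φ(0),φ(9)) = (3,4) ∈ E(G2) ✓
  (1,2) → (φ(1),φ(2)) = (2,7) ∈ E(G2) ✓
  (1,3) → (φ(1),φ(3)) = (0,2) ∈ E(G2) ✓
  (1,4) → (φ(1),φ(4)) = (2,6) ∈ E(G2) ✓
  (1,5) → (φ(1),φ(5)) = (1,2) ∈ E(G2) ✓
  (1,6) → (φ(1),φ(6)) = (2,8) ∈ E(G2) ✓
  (1,7) → (φ(1),φ(7)) = (2,9) ∈ E(G2) ✓
  (1,8) → (φ(1),φ(8)) = (2,5) ∈ E(G2) ✓
  (2,5) → (φ(2),φ(5)) = (1,7) ∈ E(G2) ✓
  (2,6) → (φ(2),φ(6)) = (7,8) ∈ E(G2) ✓
  (2,7) → (φ(2),φ(7)) = (7,9) ∈ E(G2) ✓
  (2,9) → (φ(2),φ(9)) = (4,7) ∈ E(G2) ✓
  (3,4) → (φ(3),φ(4)) = (0,6) ∈ E(G2) ✓
  (3,7) → (φ(3),φ(7)) = (0,9) ∈ E(G2) ✓
  (3,9) → (φ(3),φ(9)) = (0,4) ∈ E(G2) ✓
  (4,5) → (φ(4),φ(5)) = (1,6) ∈ E(G2) ✓
  (4,6) → (φ(4),φ(6)) = (6,8) ∈ E(G2) ✓
  (4,7) → (φ(4),φ(7)) = (6,9) ∈ E(G2) ✓
  (4,8) → (φ(4),φ(8)) = (5,6) ∈ E(G2) ✓
  (4,9) → (φ(4),φ(9)) = (4,6) ∈ E(G2) ✓
  (5,7) → (φ(5),φ(7)) = (1,9) ∈ E(G2) ✓
  (5,8) → (φ(5),φ(8)) = (1,5) ∈ E(G2) ✓
  (6,7) → (φ(6),φ(7)) = (8,9) ∈ E(G2) ✓
  (6,8) → (φ(6),φ(8)) = (5,8) ∈ E(G2) ✓
  (7,8) → (φ(7),φ(8)) = (5,9) ∈ E(G2) ✓
  (8,9) → (φ(8),φ(9)) = (4,5) ∈ E(G2) ✓
All 31 edges of G1 map to edges of G2, and |E(G1)| = |E(G2)| = 31, so φ is a bijection on edges as well as vertices. Hence G1 ≅ G2.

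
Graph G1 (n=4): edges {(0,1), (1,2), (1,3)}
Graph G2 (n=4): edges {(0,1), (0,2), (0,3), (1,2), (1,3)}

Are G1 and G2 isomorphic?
No, not isomorphic

The graphs are NOT isomorphic.

Counting edges: G1 has 3 edge(s); G2 has 5 edge(s).
Edge count is an isomorphism invariant (a bijection on vertices induces a bijection on edges), so differing edge counts rule out isomorphism.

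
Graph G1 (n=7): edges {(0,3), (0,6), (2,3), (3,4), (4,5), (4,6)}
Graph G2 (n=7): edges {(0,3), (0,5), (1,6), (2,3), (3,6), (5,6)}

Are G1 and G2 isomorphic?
Yes, isomorphic

The graphs are isomorphic.
One valid mapping φ: V(G1) → V(G2): 0→0, 1→4, 2→2, 3→3, 4→6, 5→1, 6→5

Verify φ preserves adjacency — for each edge of G1, its image is an edge of G2:
  (0,3) → (φ(0),φ(3)) = (0,3) ∈ E(G2) ✓
  (0,6) → (φ(0),φ(6)) = (0,5) ∈ E(G2) ✓
  (2,3) → (φ(2),φ(3)) = (2,3) ∈ E(G2) ✓
  (3,4) → (φ(3),φ(4)) = (3,6) ∈ E(G2) ✓
  (4,5) → (φ(4),φ(5)) = (1,6) ∈ E(G2) ✓
  (4,6) → (φ(4),φ(6)) = (5,6) ∈ E(G2) ✓
All 6 edges of G1 map to edges of G2, and |E(G1)| = |E(G2)| = 6, so φ is a bijection on edges as well as vertices. Hence G1 ≅ G2.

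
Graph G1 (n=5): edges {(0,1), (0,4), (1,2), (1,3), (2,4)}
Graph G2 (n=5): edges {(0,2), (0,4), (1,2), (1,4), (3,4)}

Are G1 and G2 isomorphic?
Yes, isomorphic

The graphs are isomorphic.
One valid mapping φ: V(G1) → V(G2): 0→1, 1→4, 2→0, 3→3, 4→2

Verify φ preserves adjacency — for each edge of G1, its image is an edge of G2:
  (0,1) → (φ(0),φ(1)) = (1,4) ∈ E(G2) ✓
  (0,4) → (φ(0),φ(4)) = (1,2) ∈ E(G2) ✓
  (1,2) → (φ(1),φ(2)) = (0,4) ∈ E(G2) ✓
  (1,3) → (φ(1),φ(3)) = (3,4) ∈ E(G2) ✓
  (2,4) → (φ(2),φ(4)) = (0,2) ∈ E(G2) ✓
All 5 edges of G1 map to edges of G2, and |E(G1)| = |E(G2)| = 5, so φ is a bijection on edges as well as vertices. Hence G1 ≅ G2.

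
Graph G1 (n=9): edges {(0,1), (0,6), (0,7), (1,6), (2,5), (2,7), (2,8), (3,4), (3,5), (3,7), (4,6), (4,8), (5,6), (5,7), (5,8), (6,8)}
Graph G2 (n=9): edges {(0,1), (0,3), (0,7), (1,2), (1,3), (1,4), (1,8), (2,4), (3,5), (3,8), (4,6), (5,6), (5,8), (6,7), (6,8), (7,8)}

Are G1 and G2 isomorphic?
Yes, isomorphic

The graphs are isomorphic.
One valid mapping φ: V(G1) → V(G2): 0→4, 1→2, 2→5, 3→7, 4→0, 5→8, 6→1, 7→6, 8→3

Verify φ preserves adjacency — for each edge of G1, its image is an edge of G2:
  (0,1) → (φ(0),φ(1)) = (2,4) ∈ E(G2) ✓
  (0,6) → (φ(0),φ(6)) = (1,4) ∈ E(G2) ✓
  (0,7) → (φ(0),φ(7)) = (4,6) ∈ E(G2) ✓
  (1,6) → (φ(1),φ(6)) = (1,2) ∈ E(G2) ✓
  (2,5) → (φ(2),φ(5)) = (5,8) ∈ E(G2) ✓
  (2,7) → (φ(2),φ(7)) = (5,6) ∈ E(G2) ✓
  (2,8) → (φ(2),φ(8)) = (3,5) ∈ E(G2) ✓
  (3,4) → (φ(3),φ(4)) = (0,7) ∈ E(G2) ✓
  (3,5) → (φ(3),φ(5)) = (7,8) ∈ E(G2) ✓
  (3,7) → (φ(3),φ(7)) = (6,7) ∈ E(G2) ✓
  (4,6) → (φ(4),φ(6)) = (0,1) ∈ E(G2) ✓
  (4,8) → (φ(4),φ(8)) = (0,3) ∈ E(G2) ✓
  (5,6) → (φ(5),φ(6)) = (1,8) ∈ E(G2) ✓
  (5,7) → (φ(5),φ(7)) = (6,8) ∈ E(G2) ✓
  (5,8) → (φ(5),φ(8)) = (3,8) ∈ E(G2) ✓
  (6,8) → (φ(6),φ(8)) = (1,3) ∈ E(G2) ✓
All 16 edges of G1 map to edges of G2, and |E(G1)| = |E(G2)| = 16, so φ is a bijection on edges as well as vertices. Hence G1 ≅ G2.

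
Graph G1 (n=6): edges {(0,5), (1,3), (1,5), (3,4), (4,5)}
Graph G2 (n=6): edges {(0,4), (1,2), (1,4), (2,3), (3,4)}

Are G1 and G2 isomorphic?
Yes, isomorphic

The graphs are isomorphic.
One valid mapping φ: V(G1) → V(G2): 0→0, 1→1, 2→5, 3→2, 4→3, 5→4

Verify φ preserves adjacency — for each edge of G1, its image is an edge of G2:
  (0,5) → (φ(0),φ(5)) = (0,4) ∈ E(G2) ✓
  (1,3) → (φ(1),φ(3)) = (1,2) ∈ E(G2) ✓
  (1,5) → (φ(1),φ(5)) = (1,4) ∈ E(G2) ✓
  (3,4) → (φ(3),φ(4)) = (2,3) ∈ E(G2) ✓
  (4,5) → (φ(4),φ(5)) = (3,4) ∈ E(G2) ✓
All 5 edges of G1 map to edges of G2, and |E(G1)| = |E(G2)| = 5, so φ is a bijection on edges as well as vertices. Hence G1 ≅ G2.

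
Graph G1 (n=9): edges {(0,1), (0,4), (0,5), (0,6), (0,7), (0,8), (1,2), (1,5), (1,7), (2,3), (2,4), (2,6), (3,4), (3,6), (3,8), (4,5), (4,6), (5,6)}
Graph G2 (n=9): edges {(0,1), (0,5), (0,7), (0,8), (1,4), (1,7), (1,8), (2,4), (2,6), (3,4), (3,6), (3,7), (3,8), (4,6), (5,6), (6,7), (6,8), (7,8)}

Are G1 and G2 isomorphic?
Yes, isomorphic

The graphs are isomorphic.
One valid mapping φ: V(G1) → V(G2): 0→6, 1→4, 2→1, 3→0, 4→8, 5→3, 6→7, 7→2, 8→5

Verify φ preserves adjacency — for each edge of G1, its image is an edge of G2:
  (0,1) → (φ(0),φ(1)) = (4,6) ∈ E(G2) ✓
  (0,4) → (φ(0),φ(4)) = (6,8) ∈ E(G2) ✓
  (0,5) → (φ(0),φ(5)) = (3,6) ∈ E(G2) ✓
  (0,6) → (φ(0),φ(6)) = (6,7) ∈ E(G2) ✓
  (0,7) → (φ(0),φ(7)) = (2,6) ∈ E(G2) ✓
  (0,8) → (φ(0),φ(8)) = (5,6) ∈ E(G2) ✓
  (1,2) → (φ(1),φ(2)) = (1,4) ∈ E(G2) ✓
  (1,5) → (φ(1),φ(5)) = (3,4) ∈ E(G2) ✓
  (1,7) → (φ(1),φ(7)) = (2,4) ∈ E(G2) ✓
  (2,3) → (φ(2),φ(3)) = (0,1) ∈ E(G2) ✓
  (2,4) → (φ(2),φ(4)) = (1,8) ∈ E(G2) ✓
  (2,6) → (φ(2),φ(6)) = (1,7) ∈ E(G2) ✓
  (3,4) → (φ(3),φ(4)) = (0,8) ∈ E(G2) ✓
  (3,6) → (φ(3),φ(6)) = (0,7) ∈ E(G2) ✓
  (3,8) → (φ(3),φ(8)) = (0,5) ∈ E(G2) ✓
  (4,5) → (φ(4),φ(5)) = (3,8) ∈ E(G2) ✓
  (4,6) → (φ(4),φ(6)) = (7,8) ∈ E(G2) ✓
  (5,6) → (φ(5),φ(6)) = (3,7) ∈ E(G2) ✓
All 18 edges of G1 map to edges of G2, and |E(G1)| = |E(G2)| = 18, so φ is a bijection on edges as well as vertices. Hence G1 ≅ G2.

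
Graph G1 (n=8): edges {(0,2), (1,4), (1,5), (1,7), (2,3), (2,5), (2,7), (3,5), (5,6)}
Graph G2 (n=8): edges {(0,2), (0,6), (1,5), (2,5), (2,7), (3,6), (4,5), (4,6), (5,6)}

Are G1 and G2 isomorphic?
Yes, isomorphic

The graphs are isomorphic.
One valid mapping φ: V(G1) → V(G2): 0→3, 1→2, 2→6, 3→4, 4→7, 5→5, 6→1, 7→0

Verify φ preserves adjacency — for each edge of G1, its image is an edge of G2:
  (0,2) → (φ(0),φ(2)) = (3,6) ∈ E(G2) ✓
  (1,4) → (φ(1),φ(4)) = (2,7) ∈ E(G2) ✓
  (1,5) → (φ(1),φ(5)) = (2,5) ∈ E(G2) ✓
  (1,7) → (φ(1),φ(7)) = (0,2) ∈ E(G2) ✓
  (2,3) → (φ(2),φ(3)) = (4,6) ∈ E(G2) ✓
  (2,5) → (φ(2),φ(5)) = (5,6) ∈ E(G2) ✓
  (2,7) → (φ(2),φ(7)) = (0,6) ∈ E(G2) ✓
  (3,5) → (φ(3),φ(5)) = (4,5) ∈ E(G2) ✓
  (5,6) → (φ(5),φ(6)) = (1,5) ∈ E(G2) ✓
All 9 edges of G1 map to edges of G2, and |E(G1)| = |E(G2)| = 9, so φ is a bijection on edges as well as vertices. Hence G1 ≅ G2.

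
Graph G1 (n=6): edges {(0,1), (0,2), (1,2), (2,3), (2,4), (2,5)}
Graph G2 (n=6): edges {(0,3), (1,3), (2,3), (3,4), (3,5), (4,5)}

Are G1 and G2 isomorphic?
Yes, isomorphic

The graphs are isomorphic.
One valid mapping φ: V(G1) → V(G2): 0→4, 1→5, 2→3, 3→2, 4→1, 5→0

Verify φ preserves adjacency — for each edge of G1, its image is an edge of G2:
  (0,1) → (φ(0),φ(1)) = (4,5) ∈ E(G2) ✓
  (0,2) → (φ(0),φ(2)) = (3,4) ∈ E(G2) ✓
  (1,2) → (φ(1),φ(2)) = (3,5) ∈ E(G2) ✓
  (2,3) → (φ(2),φ(3)) = (2,3) ∈ E(G2) ✓
  (2,4) → (φ(2),φ(4)) = (1,3) ∈ E(G2) ✓
  (2,5) → (φ(2),φ(5)) = (0,3) ∈ E(G2) ✓
All 6 edges of G1 map to edges of G2, and |E(G1)| = |E(G2)| = 6, so φ is a bijection on edges as well as vertices. Hence G1 ≅ G2.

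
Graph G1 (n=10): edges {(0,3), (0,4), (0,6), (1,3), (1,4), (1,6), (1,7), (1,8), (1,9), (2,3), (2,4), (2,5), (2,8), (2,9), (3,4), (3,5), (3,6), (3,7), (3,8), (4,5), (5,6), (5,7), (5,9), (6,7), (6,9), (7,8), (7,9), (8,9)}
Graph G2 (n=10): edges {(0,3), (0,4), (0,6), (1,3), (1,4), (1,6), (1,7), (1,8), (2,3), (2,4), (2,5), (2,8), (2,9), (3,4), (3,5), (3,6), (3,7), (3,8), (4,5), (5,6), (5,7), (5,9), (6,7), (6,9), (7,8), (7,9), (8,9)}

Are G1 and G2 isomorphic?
No, not isomorphic

The graphs are NOT isomorphic.

Counting edges: G1 has 28 edge(s); G2 has 27 edge(s).
Edge count is an isomorphism invariant (a bijection on vertices induces a bijection on edges), so differing edge counts rule out isomorphism.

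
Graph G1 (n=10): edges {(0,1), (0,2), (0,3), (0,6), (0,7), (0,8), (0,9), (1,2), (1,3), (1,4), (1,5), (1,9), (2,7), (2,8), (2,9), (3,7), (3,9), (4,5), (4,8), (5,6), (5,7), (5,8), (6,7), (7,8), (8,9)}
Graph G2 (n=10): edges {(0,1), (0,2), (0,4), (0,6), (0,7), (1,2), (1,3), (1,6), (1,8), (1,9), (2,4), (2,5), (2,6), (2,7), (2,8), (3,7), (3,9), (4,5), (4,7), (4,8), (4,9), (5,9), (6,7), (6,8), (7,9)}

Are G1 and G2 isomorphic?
Yes, isomorphic

The graphs are isomorphic.
One valid mapping φ: V(G1) → V(G2): 0→2, 1→1, 2→0, 3→8, 4→3, 5→9, 6→5, 7→4, 8→7, 9→6

Verify φ preserves adjacency — for each edge of G1, its image is an edge of G2:
  (0,1) → (φ(0),φ(1)) = (1,2) ∈ E(G2) ✓
  (0,2) → (φ(0),φ(2)) = (0,2) ∈ E(G2) ✓
  (0,3) → (φ(0),φ(3)) = (2,8) ∈ E(G2) ✓
  (0,6) → (φ(0),φ(6)) = (2,5) ∈ E(G2) ✓
  (0,7) → (φ(0),φ(7)) = (2,4) ∈ E(G2) ✓
  (0,8) → (φ(0),φ(8)) = (2,7) ∈ E(G2) ✓
  (0,9) → (φ(0),φ(9)) = (2,6) ∈ E(G2) ✓
  (1,2) → (φ(1),φ(2)) = (0,1) ∈ E(G2) ✓
  (1,3) → (φ(1),φ(3)) = (1,8) ∈ E(G2) ✓
  (1,4) → (φ(1),φ(4)) = (1,3) ∈ E(G2) ✓
  (1,5) → (φ(1),φ(5)) = (1,9) ∈ E(G2) ✓
  (1,9) → (φ(1),φ(9)) = (1,6) ∈ E(G2) ✓
  (2,7) → (φ(2),φ(7)) = (0,4) ∈ E(G2) ✓
  (2,8) → (φ(2),φ(8)) = (0,7) ∈ E(G2) ✓
  (2,9) → (φ(2),φ(9)) = (0,6) ∈ E(G2) ✓
  (3,7) → (φ(3),φ(7)) = (4,8) ∈ E(G2) ✓
  (3,9) → (φ(3),φ(9)) = (6,8) ∈ E(G2) ✓
  (4,5) → (φ(4),φ(5)) = (3,9) ∈ E(G2) ✓
  (4,8) → (φ(4),φ(8)) = (3,7) ∈ E(G2) ✓
  (5,6) → (φ(5),φ(6)) = (5,9) ∈ E(G2) ✓
  (5,7) → (φ(5),φ(7)) = (4,9) ∈ E(G2) ✓
  (5,8) → (φ(5),φ(8)) = (7,9) ∈ E(G2) ✓
  (6,7) → (φ(6),φ(7)) = (4,5) ∈ E(G2) ✓
  (7,8) → (φ(7),φ(8)) = (4,7) ∈ E(G2) ✓
  (8,9) → (φ(8),φ(9)) = (6,7) ∈ E(G2) ✓
All 25 edges of G1 map to edges of G2, and |E(G1)| = |E(G2)| = 25, so φ is a bijection on edges as well as vertices. Hence G1 ≅ G2.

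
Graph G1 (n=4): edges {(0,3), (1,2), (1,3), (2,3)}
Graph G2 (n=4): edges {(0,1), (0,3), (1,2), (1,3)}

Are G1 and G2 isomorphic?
Yes, isomorphic

The graphs are isomorphic.
One valid mapping φ: V(G1) → V(G2): 0→2, 1→0, 2→3, 3→1

Verify φ preserves adjacency — for each edge of G1, its image is an edge of G2:
  (0,3) → (φ(0),φ(3)) = (1,2) ∈ E(G2) ✓
  (1,2) → (φ(1),φ(2)) = (0,3) ∈ E(G2) ✓
  (1,3) → (φ(1),φ(3)) = (0,1) ∈ E(G2) ✓
  (2,3) → (φ(2),φ(3)) = (1,3) ∈ E(G2) ✓
All 4 edges of G1 map to edges of G2, and |E(G1)| = |E(G2)| = 4, so φ is a bijection on edges as well as vertices. Hence G1 ≅ G2.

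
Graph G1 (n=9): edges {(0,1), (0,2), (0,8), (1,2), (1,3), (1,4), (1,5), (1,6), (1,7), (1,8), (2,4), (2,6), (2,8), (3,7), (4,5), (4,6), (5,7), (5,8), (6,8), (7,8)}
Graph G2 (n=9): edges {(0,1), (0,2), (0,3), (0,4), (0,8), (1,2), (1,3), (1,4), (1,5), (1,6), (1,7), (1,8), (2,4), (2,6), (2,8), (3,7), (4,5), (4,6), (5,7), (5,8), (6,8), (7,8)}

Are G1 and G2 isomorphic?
No, not isomorphic

The graphs are NOT isomorphic.

Counting edges: G1 has 20 edge(s); G2 has 22 edge(s).
Edge count is an isomorphism invariant (a bijection on vertices induces a bijection on edges), so differing edge counts rule out isomorphism.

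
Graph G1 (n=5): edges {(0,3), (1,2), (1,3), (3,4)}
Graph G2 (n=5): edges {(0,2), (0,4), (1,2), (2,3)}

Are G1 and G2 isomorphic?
Yes, isomorphic

The graphs are isomorphic.
One valid mapping φ: V(G1) → V(G2): 0→3, 1→0, 2→4, 3→2, 4→1

Verify φ preserves adjacency — for each edge of G1, its image is an edge of G2:
  (0,3) → (φ(0),φ(3)) = (2,3) ∈ E(G2) ✓
  (1,2) → (φ(1),φ(2)) = (0,4) ∈ E(G2) ✓
  (1,3) → (φ(1),φ(3)) = (0,2) ∈ E(G2) ✓
  (3,4) → (φ(3),φ(4)) = (1,2) ∈ E(G2) ✓
All 4 edges of G1 map to edges of G2, and |E(G1)| = |E(G2)| = 4, so φ is a bijection on edges as well as vertices. Hence G1 ≅ G2.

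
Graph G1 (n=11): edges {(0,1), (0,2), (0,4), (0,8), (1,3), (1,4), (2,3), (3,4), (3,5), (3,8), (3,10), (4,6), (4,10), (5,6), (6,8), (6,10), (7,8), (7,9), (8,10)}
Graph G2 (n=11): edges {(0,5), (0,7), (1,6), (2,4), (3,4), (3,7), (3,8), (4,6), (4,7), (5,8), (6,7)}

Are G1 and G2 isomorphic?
No, not isomorphic

The graphs are NOT isomorphic.

Connected components of G1: 1 component(s) with vertex sets [[0, 1, 2, 3, 4, 5, 6, 7, 8, 9, 10]], sizes [11].
Connected components of G2: 3 component(s) with vertex sets [[9], [10], [0, 1, 2, 3, 4, 5, 6, 7, 8]], sizes [1, 1, 9].
The number of connected components (and the multiset of component sizes) is an isomorphism invariant — an isomorphism maps each component of G1 bijectively onto a component of G2. Since G1 has 1 component(s) and G2 has 3, they cannot be isomorphic.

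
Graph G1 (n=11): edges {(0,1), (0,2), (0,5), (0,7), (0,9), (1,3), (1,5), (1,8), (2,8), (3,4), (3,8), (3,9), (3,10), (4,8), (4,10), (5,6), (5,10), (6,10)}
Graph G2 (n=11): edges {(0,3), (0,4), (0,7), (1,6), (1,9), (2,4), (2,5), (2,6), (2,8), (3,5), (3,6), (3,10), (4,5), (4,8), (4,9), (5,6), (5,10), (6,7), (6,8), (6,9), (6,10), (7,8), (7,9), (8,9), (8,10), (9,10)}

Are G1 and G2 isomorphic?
No, not isomorphic

The graphs are NOT isomorphic.

Counting triangles (3-cliques): G1 has 5, G2 has 17.
Triangle count is an isomorphism invariant, so differing triangle counts rule out isomorphism.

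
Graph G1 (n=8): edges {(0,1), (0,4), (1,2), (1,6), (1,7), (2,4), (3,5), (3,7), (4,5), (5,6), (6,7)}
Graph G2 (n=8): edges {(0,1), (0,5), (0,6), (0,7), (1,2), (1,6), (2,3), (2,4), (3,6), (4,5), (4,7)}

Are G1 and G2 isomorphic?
Yes, isomorphic

The graphs are isomorphic.
One valid mapping φ: V(G1) → V(G2): 0→5, 1→0, 2→7, 3→3, 4→4, 5→2, 6→1, 7→6

Verify φ preserves adjacency — for each edge of G1, its image is an edge of G2:
  (0,1) → (φ(0),φ(1)) = (0,5) ∈ E(G2) ✓
  (0,4) → (φ(0),φ(4)) = (4,5) ∈ E(G2) ✓
  (1,2) → (φ(1),φ(2)) = (0,7) ∈ E(G2) ✓
  (1,6) → (φ(1),φ(6)) = (0,1) ∈ E(G2) ✓
  (1,7) → (φ(1),φ(7)) = (0,6) ∈ E(G2) ✓
  (2,4) → (φ(2),φ(4)) = (4,7) ∈ E(G2) ✓
  (3,5) → (φ(3),φ(5)) = (2,3) ∈ E(G2) ✓
  (3,7) → (φ(3),φ(7)) = (3,6) ∈ E(G2) ✓
  (4,5) → (φ(4),φ(5)) = (2,4) ∈ E(G2) ✓
  (5,6) → (φ(5),φ(6)) = (1,2) ∈ E(G2) ✓
  (6,7) → (φ(6),φ(7)) = (1,6) ∈ E(G2) ✓
All 11 edges of G1 map to edges of G2, and |E(G1)| = |E(G2)| = 11, so φ is a bijection on edges as well as vertices. Hence G1 ≅ G2.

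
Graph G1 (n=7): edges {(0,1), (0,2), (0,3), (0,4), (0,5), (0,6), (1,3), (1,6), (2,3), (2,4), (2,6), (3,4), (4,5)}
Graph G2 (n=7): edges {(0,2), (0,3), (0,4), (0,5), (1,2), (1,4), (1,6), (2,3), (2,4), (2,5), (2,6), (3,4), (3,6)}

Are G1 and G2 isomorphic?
Yes, isomorphic

The graphs are isomorphic.
One valid mapping φ: V(G1) → V(G2): 0→2, 1→6, 2→4, 3→3, 4→0, 5→5, 6→1

Verify φ preserves adjacency — for each edge of G1, its image is an edge of G2:
  (0,1) → (φ(0),φ(1)) = (2,6) ∈ E(G2) ✓
  (0,2) → (φ(0),φ(2)) = (2,4) ∈ E(G2) ✓
  (0,3) → (φ(0),φ(3)) = (2,3) ∈ E(G2) ✓
  (0,4) → (φ(0),φ(4)) = (0,2) ∈ E(G2) ✓
  (0,5) → (φ(0),φ(5)) = (2,5) ∈ E(G2) ✓
  (0,6) → (φ(0),φ(6)) = (1,2) ∈ E(G2) ✓
  (1,3) → (φ(1),φ(3)) = (3,6) ∈ E(G2) ✓
  (1,6) → (φ(1),φ(6)) = (1,6) ∈ E(G2) ✓
  (2,3) → (φ(2),φ(3)) = (3,4) ∈ E(G2) ✓
  (2,4) → (φ(2),φ(4)) = (0,4) ∈ E(G2) ✓
  (2,6) → (φ(2),φ(6)) = (1,4) ∈ E(G2) ✓
  (3,4) → (φ(3),φ(4)) = (0,3) ∈ E(G2) ✓
  (4,5) → (φ(4),φ(5)) = (0,5) ∈ E(G2) ✓
All 13 edges of G1 map to edges of G2, and |E(G1)| = |E(G2)| = 13, so φ is a bijection on edges as well as vertices. Hence G1 ≅ G2.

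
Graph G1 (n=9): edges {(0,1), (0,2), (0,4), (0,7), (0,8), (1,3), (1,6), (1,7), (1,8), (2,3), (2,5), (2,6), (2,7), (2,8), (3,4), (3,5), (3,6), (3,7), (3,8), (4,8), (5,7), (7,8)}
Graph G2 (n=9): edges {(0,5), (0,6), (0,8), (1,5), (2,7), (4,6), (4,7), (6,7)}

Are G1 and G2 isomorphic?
No, not isomorphic

The graphs are NOT isomorphic.

Connected components of G1: 1 component(s) with vertex sets [[0, 1, 2, 3, 4, 5, 6, 7, 8]], sizes [9].
Connected components of G2: 2 component(s) with vertex sets [[3], [0, 1, 2, 4, 5, 6, 7, 8]], sizes [1, 8].
The number of connected components (and the multiset of component sizes) is an isomorphism invariant — an isomorphism maps each component of G1 bijectively onto a component of G2. Since G1 has 1 component(s) and G2 has 2, they cannot be isomorphic.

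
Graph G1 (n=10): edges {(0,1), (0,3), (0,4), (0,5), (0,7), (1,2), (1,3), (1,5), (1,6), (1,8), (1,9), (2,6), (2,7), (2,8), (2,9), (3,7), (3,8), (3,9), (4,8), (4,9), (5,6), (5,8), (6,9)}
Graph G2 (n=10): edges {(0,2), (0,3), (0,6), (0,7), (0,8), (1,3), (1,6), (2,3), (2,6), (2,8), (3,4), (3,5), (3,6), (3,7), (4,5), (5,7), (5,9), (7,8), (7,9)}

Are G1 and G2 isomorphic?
No, not isomorphic

The graphs are NOT isomorphic.

Counting triangles (3-cliques): G1 has 12, G2 has 11.
Triangle count is an isomorphism invariant, so differing triangle counts rule out isomorphism.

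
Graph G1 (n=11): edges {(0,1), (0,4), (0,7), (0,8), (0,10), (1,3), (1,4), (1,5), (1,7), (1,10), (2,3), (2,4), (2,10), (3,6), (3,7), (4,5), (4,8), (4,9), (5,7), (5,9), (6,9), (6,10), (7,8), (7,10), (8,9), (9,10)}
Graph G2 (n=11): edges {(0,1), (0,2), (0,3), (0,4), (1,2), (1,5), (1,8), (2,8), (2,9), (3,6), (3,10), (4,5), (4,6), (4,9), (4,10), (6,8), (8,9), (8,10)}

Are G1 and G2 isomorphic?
No, not isomorphic

The graphs are NOT isomorphic.

Degrees in G1: deg(0)=5, deg(1)=6, deg(2)=3, deg(3)=4, deg(4)=6, deg(5)=4, deg(6)=3, deg(7)=6, deg(8)=4, deg(9)=5, deg(10)=6.
Sorted degree sequence of G1: [6, 6, 6, 6, 5, 5, 4, 4, 4, 3, 3].
Degrees in G2: deg(0)=4, deg(1)=4, deg(2)=4, deg(3)=3, deg(4)=5, deg(5)=2, deg(6)=3, deg(7)=0, deg(8)=5, deg(9)=3, deg(10)=3.
Sorted degree sequence of G2: [5, 5, 4, 4, 4, 3, 3, 3, 3, 2, 0].
The (sorted) degree sequence is an isomorphism invariant, so since G1 and G2 have different degree sequences they cannot be isomorphic.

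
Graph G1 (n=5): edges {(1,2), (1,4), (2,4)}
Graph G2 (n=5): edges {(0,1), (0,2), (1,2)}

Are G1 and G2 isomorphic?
Yes, isomorphic

The graphs are isomorphic.
One valid mapping φ: V(G1) → V(G2): 0→4, 1→2, 2→1, 3→3, 4→0

Verify φ preserves adjacency — for each edge of G1, its image is an edge of G2:
  (1,2) → (φ(1),φ(2)) = (1,2) ∈ E(G2) ✓
  (1,4) → (φ(1),φ(4)) = (0,2) ∈ E(G2) ✓
  (2,4) → (φ(2),φ(4)) = (0,1) ∈ E(G2) ✓
All 3 edges of G1 map to edges of G2, and |E(G1)| = |E(G2)| = 3, so φ is a bijection on edges as well as vertices. Hence G1 ≅ G2.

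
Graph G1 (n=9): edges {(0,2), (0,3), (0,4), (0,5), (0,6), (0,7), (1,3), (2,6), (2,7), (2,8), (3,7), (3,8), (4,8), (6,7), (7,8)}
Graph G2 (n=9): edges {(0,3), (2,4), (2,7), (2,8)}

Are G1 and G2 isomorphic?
No, not isomorphic

The graphs are NOT isomorphic.

Connected components of G1: 1 component(s) with vertex sets [[0, 1, 2, 3, 4, 5, 6, 7, 8]], sizes [9].
Connected components of G2: 5 component(s) with vertex sets [[1], [5], [6], [0, 3], [2, 4, 7, 8]], sizes [1, 1, 1, 2, 4].
The number of connected components (and the multiset of component sizes) is an isomorphism invariant — an isomorphism maps each component of G1 bijectively onto a component of G2. Since G1 has 1 component(s) and G2 has 5, they cannot be isomorphic.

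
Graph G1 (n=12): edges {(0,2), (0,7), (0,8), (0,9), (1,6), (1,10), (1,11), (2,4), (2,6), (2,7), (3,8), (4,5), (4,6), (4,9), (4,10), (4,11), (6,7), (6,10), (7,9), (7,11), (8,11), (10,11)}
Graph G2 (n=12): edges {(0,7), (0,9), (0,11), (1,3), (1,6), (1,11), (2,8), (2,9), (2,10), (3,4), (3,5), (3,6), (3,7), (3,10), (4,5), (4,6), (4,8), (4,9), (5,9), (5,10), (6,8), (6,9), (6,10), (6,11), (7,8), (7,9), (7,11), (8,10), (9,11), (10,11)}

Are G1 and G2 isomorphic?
No, not isomorphic

The graphs are NOT isomorphic.

Counting triangles (3-cliques): G1 has 8, G2 has 17.
Triangle count is an isomorphism invariant, so differing triangle counts rule out isomorphism.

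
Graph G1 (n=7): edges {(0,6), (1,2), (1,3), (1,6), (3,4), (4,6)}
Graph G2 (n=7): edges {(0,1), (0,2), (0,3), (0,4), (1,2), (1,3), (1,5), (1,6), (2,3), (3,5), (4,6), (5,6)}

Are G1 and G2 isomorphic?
No, not isomorphic

The graphs are NOT isomorphic.

Degrees in G1: deg(0)=1, deg(1)=3, deg(2)=1, deg(3)=2, deg(4)=2, deg(5)=0, deg(6)=3.
Sorted degree sequence of G1: [3, 3, 2, 2, 1, 1, 0].
Degrees in G2: deg(0)=4, deg(1)=5, deg(2)=3, deg(3)=4, deg(4)=2, deg(5)=3, deg(6)=3.
Sorted degree sequence of G2: [5, 4, 4, 3, 3, 3, 2].
The (sorted) degree sequence is an isomorphism invariant, so since G1 and G2 have different degree sequences they cannot be isomorphic.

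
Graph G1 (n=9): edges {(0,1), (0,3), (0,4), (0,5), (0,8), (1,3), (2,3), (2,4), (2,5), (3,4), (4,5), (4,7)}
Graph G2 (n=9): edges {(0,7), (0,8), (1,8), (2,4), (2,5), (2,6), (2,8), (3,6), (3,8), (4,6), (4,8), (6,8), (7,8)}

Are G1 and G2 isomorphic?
No, not isomorphic

The graphs are NOT isomorphic.

Degrees in G1: deg(0)=5, deg(1)=2, deg(2)=3, deg(3)=4, deg(4)=5, deg(5)=3, deg(6)=0, deg(7)=1, deg(8)=1.
Sorted degree sequence of G1: [5, 5, 4, 3, 3, 2, 1, 1, 0].
Degrees in G2: deg(0)=2, deg(1)=1, deg(2)=4, deg(3)=2, deg(4)=3, deg(5)=1, deg(6)=4, deg(7)=2, deg(8)=7.
Sorted degree sequence of G2: [7, 4, 4, 3, 2, 2, 2, 1, 1].
The (sorted) degree sequence is an isomorphism invariant, so since G1 and G2 have different degree sequences they cannot be isomorphic.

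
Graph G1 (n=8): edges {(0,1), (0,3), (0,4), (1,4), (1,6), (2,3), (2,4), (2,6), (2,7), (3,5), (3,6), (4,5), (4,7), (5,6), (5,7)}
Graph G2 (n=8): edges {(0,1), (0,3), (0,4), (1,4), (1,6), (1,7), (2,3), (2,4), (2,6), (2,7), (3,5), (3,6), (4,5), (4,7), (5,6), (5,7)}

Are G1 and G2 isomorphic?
No, not isomorphic

The graphs are NOT isomorphic.

Counting edges: G1 has 15 edge(s); G2 has 16 edge(s).
Edge count is an isomorphism invariant (a bijection on vertices induces a bijection on edges), so differing edge counts rule out isomorphism.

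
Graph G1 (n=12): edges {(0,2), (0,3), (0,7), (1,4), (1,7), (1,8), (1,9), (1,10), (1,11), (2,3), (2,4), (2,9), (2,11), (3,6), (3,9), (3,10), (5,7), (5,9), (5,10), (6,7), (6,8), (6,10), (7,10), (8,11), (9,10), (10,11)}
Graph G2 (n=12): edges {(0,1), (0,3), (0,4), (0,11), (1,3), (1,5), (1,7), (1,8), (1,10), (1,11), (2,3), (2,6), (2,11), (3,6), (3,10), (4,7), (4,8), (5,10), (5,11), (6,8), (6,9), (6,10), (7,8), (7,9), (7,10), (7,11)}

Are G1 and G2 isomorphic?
Yes, isomorphic

The graphs are isomorphic.
One valid mapping φ: V(G1) → V(G2): 0→2, 1→7, 2→6, 3→3, 4→9, 5→5, 6→0, 7→11, 8→4, 9→10, 10→1, 11→8

Verify φ preserves adjacency — for each edge of G1, its image is an edge of G2:
  (0,2) → (φ(0),φ(2)) = (2,6) ∈ E(G2) ✓
  (0,3) → (φ(0),φ(3)) = (2,3) ∈ E(G2) ✓
  (0,7) → (φ(0),φ(7)) = (2,11) ∈ E(G2) ✓
  (1,4) → (φ(1),φ(4)) = (7,9) ∈ E(G2) ✓
  (1,7) → (φ(1),φ(7)) = (7,11) ∈ E(G2) ✓
  (1,8) → (φ(1),φ(8)) = (4,7) ∈ E(G2) ✓
  (1,9) → (φ(1),φ(9)) = (7,10) ∈ E(G2) ✓
  (1,10) → (φ(1),φ(10)) = (1,7) ∈ E(G2) ✓
  (1,11) → (φ(1),φ(11)) = (7,8) ∈ E(G2) ✓
  (2,3) → (φ(2),φ(3)) = (3,6) ∈ E(G2) ✓
  (2,4) → (φ(2),φ(4)) = (6,9) ∈ E(G2) ✓
  (2,9) → (φ(2),φ(9)) = (6,10) ∈ E(G2) ✓
  (2,11) → (φ(2),φ(11)) = (6,8) ∈ E(G2) ✓
  (3,6) → (φ(3),φ(6)) = (0,3) ∈ E(G2) ✓
  (3,9) → (φ(3),φ(9)) = (3,10) ∈ E(G2) ✓
  (3,10) → (φ(3),φ(10)) = (1,3) ∈ E(G2) ✓
  (5,7) → (φ(5),φ(7)) = (5,11) ∈ E(G2) ✓
  (5,9) → (φ(5),φ(9)) = (5,10) ∈ E(G2) ✓
  (5,10) → (φ(5),φ(10)) = (1,5) ∈ E(G2) ✓
  (6,7) → (φ(6),φ(7)) = (0,11) ∈ E(G2) ✓
  (6,8) → (φ(6),φ(8)) = (0,4) ∈ E(G2) ✓
  (6,10) → (φ(6),φ(10)) = (0,1) ∈ E(G2) ✓
  (7,10) → (φ(7),φ(10)) = (1,11) ∈ E(G2) ✓
  (8,11) → (φ(8),φ(11)) = (4,8) ∈ E(G2) ✓
  (9,10) → (φ(9),φ(10)) = (1,10) ∈ E(G2) ✓
  (10,11) → (φ(10),φ(11)) = (1,8) ∈ E(G2) ✓
All 26 edges of G1 map to edges of G2, and |E(G1)| = |E(G2)| = 26, so φ is a bijection on edges as well as vertices. Hence G1 ≅ G2.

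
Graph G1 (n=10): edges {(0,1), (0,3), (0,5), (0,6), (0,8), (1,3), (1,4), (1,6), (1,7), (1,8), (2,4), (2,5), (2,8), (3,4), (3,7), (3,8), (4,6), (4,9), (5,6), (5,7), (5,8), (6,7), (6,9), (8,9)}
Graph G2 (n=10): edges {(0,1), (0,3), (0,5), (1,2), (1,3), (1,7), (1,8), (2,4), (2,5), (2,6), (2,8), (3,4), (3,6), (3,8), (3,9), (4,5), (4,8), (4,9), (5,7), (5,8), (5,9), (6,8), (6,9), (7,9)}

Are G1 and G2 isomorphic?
Yes, isomorphic

The graphs are isomorphic.
One valid mapping φ: V(G1) → V(G2): 0→4, 1→8, 2→7, 3→2, 4→1, 5→9, 6→3, 7→6, 8→5, 9→0

Verify φ preserves adjacency — for each edge of G1, its image is an edge of G2:
  (0,1) → (φ(0),φ(1)) = (4,8) ∈ E(G2) ✓
  (0,3) → (φ(0),φ(3)) = (2,4) ∈ E(G2) ✓
  (0,5) → (φ(0),φ(5)) = (4,9) ∈ E(G2) ✓
  (0,6) → (φ(0),φ(6)) = (3,4) ∈ E(G2) ✓
  (0,8) → (φ(0),φ(8)) = (4,5) ∈ E(G2) ✓
  (1,3) → (φ(1),φ(3)) = (2,8) ∈ E(G2) ✓
  (1,4) → (φ(1),φ(4)) = (1,8) ∈ E(G2) ✓
  (1,6) → (φ(1),φ(6)) = (3,8) ∈ E(G2) ✓
  (1,7) → (φ(1),φ(7)) = (6,8) ∈ E(G2) ✓
  (1,8) → (φ(1),φ(8)) = (5,8) ∈ E(G2) ✓
  (2,4) → (φ(2),φ(4)) = (1,7) ∈ E(G2) ✓
  (2,5) → (φ(2),φ(5)) = (7,9) ∈ E(G2) ✓
  (2,8) → (φ(2),φ(8)) = (5,7) ∈ E(G2) ✓
  (3,4) → (φ(3),φ(4)) = (1,2) ∈ E(G2) ✓
  (3,7) → (φ(3),φ(7)) = (2,6) ∈ E(G2) ✓
  (3,8) → (φ(3),φ(8)) = (2,5) ∈ E(G2) ✓
  (4,6) → (φ(4),φ(6)) = (1,3) ∈ E(G2) ✓
  (4,9) → (φ(4),φ(9)) = (0,1) ∈ E(G2) ✓
  (5,6) → (φ(5),φ(6)) = (3,9) ∈ E(G2) ✓
  (5,7) → (φ(5),φ(7)) = (6,9) ∈ E(G2) ✓
  (5,8) → (φ(5),φ(8)) = (5,9) ∈ E(G2) ✓
  (6,7) → (φ(6),φ(7)) = (3,6) ∈ E(G2) ✓
  (6,9) → (φ(6),φ(9)) = (0,3) ∈ E(G2) ✓
  (8,9) → (φ(8),φ(9)) = (0,5) ∈ E(G2) ✓
All 24 edges of G1 map to edges of G2, and |E(G1)| = |E(G2)| = 24, so φ is a bijection on edges as well as vertices. Hence G1 ≅ G2.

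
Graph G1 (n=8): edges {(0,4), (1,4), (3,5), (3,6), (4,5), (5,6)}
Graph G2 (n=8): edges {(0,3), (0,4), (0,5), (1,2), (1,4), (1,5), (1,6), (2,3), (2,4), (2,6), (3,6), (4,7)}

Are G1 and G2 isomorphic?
No, not isomorphic

The graphs are NOT isomorphic.

Connected components of G1: 3 component(s) with vertex sets [[2], [7], [0, 1, 3, 4, 5, 6]], sizes [1, 1, 6].
Connected components of G2: 1 component(s) with vertex sets [[0, 1, 2, 3, 4, 5, 6, 7]], sizes [8].
The number of connected components (and the multiset of component sizes) is an isomorphism invariant — an isomorphism maps each component of G1 bijectively onto a component of G2. Since G1 has 3 component(s) and G2 has 1, they cannot be isomorphic.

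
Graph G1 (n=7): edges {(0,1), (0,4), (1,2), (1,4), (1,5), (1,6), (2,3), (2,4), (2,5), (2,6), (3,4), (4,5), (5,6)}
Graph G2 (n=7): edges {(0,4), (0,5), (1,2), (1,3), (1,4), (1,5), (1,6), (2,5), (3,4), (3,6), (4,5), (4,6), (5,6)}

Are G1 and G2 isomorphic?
Yes, isomorphic

The graphs are isomorphic.
One valid mapping φ: V(G1) → V(G2): 0→0, 1→4, 2→1, 3→2, 4→5, 5→6, 6→3

Verify φ preserves adjacency — for each edge of G1, its image is an edge of G2:
  (0,1) → (φ(0),φ(1)) = (0,4) ∈ E(G2) ✓
  (0,4) → (φ(0),φ(4)) = (0,5) ∈ E(G2) ✓
  (1,2) → (φ(1),φ(2)) = (1,4) ∈ E(G2) ✓
  (1,4) → (φ(1),φ(4)) = (4,5) ∈ E(G2) ✓
  (1,5) → (φ(1),φ(5)) = (4,6) ∈ E(G2) ✓
  (1,6) → (φ(1),φ(6)) = (3,4) ∈ E(G2) ✓
  (2,3) → (φ(2),φ(3)) = (1,2) ∈ E(G2) ✓
  (2,4) → (φ(2),φ(4)) = (1,5) ∈ E(G2) ✓
  (2,5) → (φ(2),φ(5)) = (1,6) ∈ E(G2) ✓
  (2,6) → (φ(2),φ(6)) = (1,3) ∈ E(G2) ✓
  (3,4) → (φ(3),φ(4)) = (2,5) ∈ E(G2) ✓
  (4,5) → (φ(4),φ(5)) = (5,6) ∈ E(G2) ✓
  (5,6) → (φ(5),φ(6)) = (3,6) ∈ E(G2) ✓
All 13 edges of G1 map to edges of G2, and |E(G1)| = |E(G2)| = 13, so φ is a bijection on edges as well as vertices. Hence G1 ≅ G2.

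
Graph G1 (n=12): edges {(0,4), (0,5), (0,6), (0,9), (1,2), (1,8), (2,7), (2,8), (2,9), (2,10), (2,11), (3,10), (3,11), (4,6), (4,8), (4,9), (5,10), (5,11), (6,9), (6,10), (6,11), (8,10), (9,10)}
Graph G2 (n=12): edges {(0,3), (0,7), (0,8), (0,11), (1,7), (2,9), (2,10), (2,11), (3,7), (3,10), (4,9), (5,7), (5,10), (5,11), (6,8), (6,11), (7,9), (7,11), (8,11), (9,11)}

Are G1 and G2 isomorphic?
No, not isomorphic

The graphs are NOT isomorphic.

Counting triangles (3-cliques): G1 has 8, G2 has 7.
Triangle count is an isomorphism invariant, so differing triangle counts rule out isomorphism.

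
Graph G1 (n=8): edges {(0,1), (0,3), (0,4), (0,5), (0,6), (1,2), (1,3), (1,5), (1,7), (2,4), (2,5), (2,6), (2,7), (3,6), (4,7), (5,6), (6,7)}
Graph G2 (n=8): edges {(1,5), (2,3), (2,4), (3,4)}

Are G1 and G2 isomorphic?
No, not isomorphic

The graphs are NOT isomorphic.

Connected components of G1: 1 component(s) with vertex sets [[0, 1, 2, 3, 4, 5, 6, 7]], sizes [8].
Connected components of G2: 5 component(s) with vertex sets [[0], [6], [7], [1, 5], [2, 3, 4]], sizes [1, 1, 1, 2, 3].
The number of connected components (and the multiset of component sizes) is an isomorphism invariant — an isomorphism maps each component of G1 bijectively onto a component of G2. Since G1 has 1 component(s) and G2 has 5, they cannot be isomorphic.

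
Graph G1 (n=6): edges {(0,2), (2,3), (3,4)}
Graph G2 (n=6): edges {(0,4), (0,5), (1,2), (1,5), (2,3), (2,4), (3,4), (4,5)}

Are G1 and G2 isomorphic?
No, not isomorphic

The graphs are NOT isomorphic.

Degrees in G1: deg(0)=1, deg(1)=0, deg(2)=2, deg(3)=2, deg(4)=1, deg(5)=0.
Sorted degree sequence of G1: [2, 2, 1, 1, 0, 0].
Degrees in G2: deg(0)=2, deg(1)=2, deg(2)=3, deg(3)=2, deg(4)=4, deg(5)=3.
Sorted degree sequence of G2: [4, 3, 3, 2, 2, 2].
The (sorted) degree sequence is an isomorphism invariant, so since G1 and G2 have different degree sequences they cannot be isomorphic.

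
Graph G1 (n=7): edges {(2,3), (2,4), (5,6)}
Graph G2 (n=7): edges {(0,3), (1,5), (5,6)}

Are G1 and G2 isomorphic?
Yes, isomorphic

The graphs are isomorphic.
One valid mapping φ: V(G1) → V(G2): 0→2, 1→4, 2→5, 3→1, 4→6, 5→0, 6→3

Verify φ preserves adjacency — for each edge of G1, its image is an edge of G2:
  (2,3) → (φ(2),φ(3)) = (1,5) ∈ E(G2) ✓
  (2,4) → (φ(2),φ(4)) = (5,6) ∈ E(G2) ✓
  (5,6) → (φ(5),φ(6)) = (0,3) ∈ E(G2) ✓
All 3 edges of G1 map to edges of G2, and |E(G1)| = |E(G2)| = 3, so φ is a bijection on edges as well as vertices. Hence G1 ≅ G2.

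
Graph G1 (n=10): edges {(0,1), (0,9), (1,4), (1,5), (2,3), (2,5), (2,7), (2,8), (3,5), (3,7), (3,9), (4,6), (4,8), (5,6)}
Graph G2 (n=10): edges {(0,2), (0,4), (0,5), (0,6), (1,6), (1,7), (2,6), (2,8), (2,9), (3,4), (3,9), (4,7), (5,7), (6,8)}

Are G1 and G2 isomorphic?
Yes, isomorphic

The graphs are isomorphic.
One valid mapping φ: V(G1) → V(G2): 0→3, 1→4, 2→6, 3→2, 4→7, 5→0, 6→5, 7→8, 8→1, 9→9

Verify φ preserves adjacency — for each edge of G1, its image is an edge of G2:
  (0,1) → (φ(0),φ(1)) = (3,4) ∈ E(G2) ✓
  (0,9) → (φ(0),φ(9)) = (3,9) ∈ E(G2) ✓
  (1,4) → (φ(1),φ(4)) = (4,7) ∈ E(G2) ✓
  (1,5) → (φ(1),φ(5)) = (0,4) ∈ E(G2) ✓
  (2,3) → (φ(2),φ(3)) = (2,6) ∈ E(G2) ✓
  (2,5) → (φ(2),φ(5)) = (0,6) ∈ E(G2) ✓
  (2,7) → (φ(2),φ(7)) = (6,8) ∈ E(G2) ✓
  (2,8) → (φ(2),φ(8)) = (1,6) ∈ E(G2) ✓
  (3,5) → (φ(3),φ(5)) = (0,2) ∈ E(G2) ✓
  (3,7) → (φ(3),φ(7)) = (2,8) ∈ E(G2) ✓
  (3,9) → (φ(3),φ(9)) = (2,9) ∈ E(G2) ✓
  (4,6) → (φ(4),φ(6)) = (5,7) ∈ E(G2) ✓
  (4,8) → (φ(4),φ(8)) = (1,7) ∈ E(G2) ✓
  (5,6) → (φ(5),φ(6)) = (0,5) ∈ E(G2) ✓
All 14 edges of G1 map to edges of G2, and |E(G1)| = |E(G2)| = 14, so φ is a bijection on edges as well as vertices. Hence G1 ≅ G2.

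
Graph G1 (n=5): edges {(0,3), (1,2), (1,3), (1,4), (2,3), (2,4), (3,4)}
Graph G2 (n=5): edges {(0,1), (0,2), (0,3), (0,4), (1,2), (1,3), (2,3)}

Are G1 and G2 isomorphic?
Yes, isomorphic

The graphs are isomorphic.
One valid mapping φ: V(G1) → V(G2): 0→4, 1→3, 2→1, 3→0, 4→2

Verify φ preserves adjacency — for each edge of G1, its image is an edge of G2:
  (0,3) → (φ(0),φ(3)) = (0,4) ∈ E(G2) ✓
  (1,2) → (φ(1),φ(2)) = (1,3) ∈ E(G2) ✓
  (1,3) → (φ(1),φ(3)) = (0,3) ∈ E(G2) ✓
  (1,4) → (φ(1),φ(4)) = (2,3) ∈ E(G2) ✓
  (2,3) → (φ(2),φ(3)) = (0,1) ∈ E(G2) ✓
  (2,4) → (φ(2),φ(4)) = (1,2) ∈ E(G2) ✓
  (3,4) → (φ(3),φ(4)) = (0,2) ∈ E(G2) ✓
All 7 edges of G1 map to edges of G2, and |E(G1)| = |E(G2)| = 7, so φ is a bijection on edges as well as vertices. Hence G1 ≅ G2.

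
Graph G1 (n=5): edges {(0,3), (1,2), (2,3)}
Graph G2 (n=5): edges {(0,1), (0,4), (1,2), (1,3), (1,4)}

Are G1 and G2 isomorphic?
No, not isomorphic

The graphs are NOT isomorphic.

Counting triangles (3-cliques): G1 has 0, G2 has 1.
Triangle count is an isomorphism invariant, so differing triangle counts rule out isomorphism.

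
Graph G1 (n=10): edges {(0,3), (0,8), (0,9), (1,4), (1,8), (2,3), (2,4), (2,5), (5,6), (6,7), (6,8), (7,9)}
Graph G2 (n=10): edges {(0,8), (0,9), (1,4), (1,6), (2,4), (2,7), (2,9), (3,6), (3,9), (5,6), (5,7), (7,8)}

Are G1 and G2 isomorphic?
Yes, isomorphic

The graphs are isomorphic.
One valid mapping φ: V(G1) → V(G2): 0→9, 1→4, 2→6, 3→3, 4→1, 5→5, 6→7, 7→8, 8→2, 9→0

Verify φ preserves adjacency — for each edge of G1, its image is an edge of G2:
  (0,3) → (φ(0),φ(3)) = (3,9) ∈ E(G2) ✓
  (0,8) → (φ(0),φ(8)) = (2,9) ∈ E(G2) ✓
  (0,9) → (φ(0),φ(9)) = (0,9) ∈ E(G2) ✓
  (1,4) → (φ(1),φ(4)) = (1,4) ∈ E(G2) ✓
  (1,8) → (φ(1),φ(8)) = (2,4) ∈ E(G2) ✓
  (2,3) → (φ(2),φ(3)) = (3,6) ∈ E(G2) ✓
  (2,4) → (φ(2),φ(4)) = (1,6) ∈ E(G2) ✓
  (2,5) → (φ(2),φ(5)) = (5,6) ∈ E(G2) ✓
  (5,6) → (φ(5),φ(6)) = (5,7) ∈ E(G2) ✓
  (6,7) → (φ(6),φ(7)) = (7,8) ∈ E(G2) ✓
  (6,8) → (φ(6),φ(8)) = (2,7) ∈ E(G2) ✓
  (7,9) → (φ(7),φ(9)) = (0,8) ∈ E(G2) ✓
All 12 edges of G1 map to edges of G2, and |E(G1)| = |E(G2)| = 12, so φ is a bijection on edges as well as vertices. Hence G1 ≅ G2.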